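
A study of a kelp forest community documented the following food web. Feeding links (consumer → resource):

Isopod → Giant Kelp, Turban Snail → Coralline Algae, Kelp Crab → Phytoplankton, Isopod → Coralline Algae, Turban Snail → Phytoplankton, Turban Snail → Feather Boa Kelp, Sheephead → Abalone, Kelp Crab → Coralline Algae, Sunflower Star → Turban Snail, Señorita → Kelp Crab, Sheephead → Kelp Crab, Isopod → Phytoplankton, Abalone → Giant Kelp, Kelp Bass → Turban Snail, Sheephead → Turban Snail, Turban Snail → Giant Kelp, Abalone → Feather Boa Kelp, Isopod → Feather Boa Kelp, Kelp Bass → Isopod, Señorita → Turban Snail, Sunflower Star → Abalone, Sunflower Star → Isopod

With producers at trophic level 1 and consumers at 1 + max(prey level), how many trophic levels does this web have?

3

Producers (level 1): Coralline Algae, Feather Boa Kelp, Giant Kelp, Phytoplankton.
Coralline Algae → Isopod → Kelp Bass gives Kelp Bass level 3.
No species has a prey at level 3, so no species reaches level 4.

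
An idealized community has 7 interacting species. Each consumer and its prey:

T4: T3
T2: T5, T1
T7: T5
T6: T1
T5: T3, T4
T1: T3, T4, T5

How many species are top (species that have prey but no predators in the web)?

3

Top species (has prey, but nothing eats it): T7, T6, T2.
Count: 3.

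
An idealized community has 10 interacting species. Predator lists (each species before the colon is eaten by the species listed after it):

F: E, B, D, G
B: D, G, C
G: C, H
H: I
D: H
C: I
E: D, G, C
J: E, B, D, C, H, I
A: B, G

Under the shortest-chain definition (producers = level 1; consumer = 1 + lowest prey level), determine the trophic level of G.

F is a producer → level 1.
G eats F → level 2.

Trophic level 2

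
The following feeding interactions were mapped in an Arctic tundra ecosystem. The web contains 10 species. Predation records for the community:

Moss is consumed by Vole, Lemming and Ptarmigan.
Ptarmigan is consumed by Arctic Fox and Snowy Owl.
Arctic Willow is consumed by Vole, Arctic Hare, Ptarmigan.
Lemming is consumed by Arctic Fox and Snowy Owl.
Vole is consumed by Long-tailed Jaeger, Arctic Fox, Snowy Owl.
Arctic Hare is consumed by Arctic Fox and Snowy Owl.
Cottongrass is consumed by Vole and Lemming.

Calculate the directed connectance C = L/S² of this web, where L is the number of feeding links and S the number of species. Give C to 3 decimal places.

C = 0.170

The web has S = 10 species and L = 17 feeding links.
C = L / S² = 17 / 100 = 0.1700 ≈ 0.170.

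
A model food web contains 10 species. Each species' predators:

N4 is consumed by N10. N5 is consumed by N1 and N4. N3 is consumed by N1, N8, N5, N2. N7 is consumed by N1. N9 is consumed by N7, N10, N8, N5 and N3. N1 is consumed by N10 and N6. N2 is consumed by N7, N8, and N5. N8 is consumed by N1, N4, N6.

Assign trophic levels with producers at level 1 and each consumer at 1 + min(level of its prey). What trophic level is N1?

N9 is a producer → level 1.
N3 eats N9 → level 2.
N1 eats N3 → level 3.
No prey of N1 is below level 2, so 3 is the minimum.

Trophic level 3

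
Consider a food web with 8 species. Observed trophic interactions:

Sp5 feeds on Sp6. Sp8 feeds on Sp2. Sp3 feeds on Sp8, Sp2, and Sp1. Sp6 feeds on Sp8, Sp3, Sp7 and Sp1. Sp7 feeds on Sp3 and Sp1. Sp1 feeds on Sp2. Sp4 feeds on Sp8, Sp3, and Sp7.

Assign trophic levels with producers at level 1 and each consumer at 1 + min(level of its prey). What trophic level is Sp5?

Sp2 is a producer → level 1.
Sp1 eats Sp2 → level 2.
Sp6 eats Sp1 → level 3.
Sp5 eats Sp6 → level 4.
No prey of Sp5 is below level 3, so 4 is the minimum.

Trophic level 4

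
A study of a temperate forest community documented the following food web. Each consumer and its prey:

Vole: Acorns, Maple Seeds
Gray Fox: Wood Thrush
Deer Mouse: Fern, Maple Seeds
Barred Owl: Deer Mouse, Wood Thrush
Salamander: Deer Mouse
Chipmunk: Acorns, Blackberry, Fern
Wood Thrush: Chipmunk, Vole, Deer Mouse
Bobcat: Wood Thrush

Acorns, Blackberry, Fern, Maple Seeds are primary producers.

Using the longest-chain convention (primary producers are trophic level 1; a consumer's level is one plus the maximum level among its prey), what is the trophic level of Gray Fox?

Trophic level 4

Acorns is a producer → level 1.
Chipmunk eats Acorns (level 1); other prey at levels: Blackberry 1, Fern 1 → level 2.
Wood Thrush eats Chipmunk (level 2); other prey at levels: Vole 2, Deer Mouse 2 → level 3.
Gray Fox eats Wood Thrush → level 4.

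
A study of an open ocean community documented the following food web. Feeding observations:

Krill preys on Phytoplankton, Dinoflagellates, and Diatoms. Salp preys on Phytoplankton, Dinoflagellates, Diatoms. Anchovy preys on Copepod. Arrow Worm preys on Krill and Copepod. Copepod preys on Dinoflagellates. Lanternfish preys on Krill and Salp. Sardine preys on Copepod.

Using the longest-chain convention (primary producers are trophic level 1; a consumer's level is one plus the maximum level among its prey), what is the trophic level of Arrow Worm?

Dinoflagellates is a producer → level 1.
Copepod eats Dinoflagellates → level 2.
Arrow Worm eats Copepod (level 2); other prey at levels: Krill 2 → level 3.

Trophic level 3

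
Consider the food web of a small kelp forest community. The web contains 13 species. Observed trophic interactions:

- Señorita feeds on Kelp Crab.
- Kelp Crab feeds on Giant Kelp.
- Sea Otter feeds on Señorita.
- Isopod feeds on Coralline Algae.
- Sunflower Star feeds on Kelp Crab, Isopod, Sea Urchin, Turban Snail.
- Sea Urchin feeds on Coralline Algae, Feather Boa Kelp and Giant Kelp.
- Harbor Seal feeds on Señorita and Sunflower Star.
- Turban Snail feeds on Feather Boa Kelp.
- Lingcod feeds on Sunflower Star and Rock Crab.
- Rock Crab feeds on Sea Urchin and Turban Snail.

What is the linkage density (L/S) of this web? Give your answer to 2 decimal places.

There are L = 18 links among S = 13 species.
L/S = 18/13 = 1.3846 ≈ 1.38.

L/S = 1.38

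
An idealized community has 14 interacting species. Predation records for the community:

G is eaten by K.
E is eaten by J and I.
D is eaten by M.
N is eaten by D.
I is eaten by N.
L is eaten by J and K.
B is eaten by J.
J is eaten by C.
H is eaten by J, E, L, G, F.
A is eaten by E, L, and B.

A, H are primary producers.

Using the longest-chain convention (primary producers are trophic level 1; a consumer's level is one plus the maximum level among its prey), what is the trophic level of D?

A is a producer → level 1.
E eats A (level 1); other prey at levels: H 1 → level 2.
I eats E → level 3.
N eats I → level 4.
D eats N → level 5.

Trophic level 5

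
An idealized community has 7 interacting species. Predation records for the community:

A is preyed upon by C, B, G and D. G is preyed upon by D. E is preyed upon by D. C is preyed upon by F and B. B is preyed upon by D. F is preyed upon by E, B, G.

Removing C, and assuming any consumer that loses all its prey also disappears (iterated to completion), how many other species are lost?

Remove C.
Round 1: F (all prey gone) → extinct.
Round 2: E (all prey gone) → extinct.
No further losses. Total secondary extinctions: 2.

2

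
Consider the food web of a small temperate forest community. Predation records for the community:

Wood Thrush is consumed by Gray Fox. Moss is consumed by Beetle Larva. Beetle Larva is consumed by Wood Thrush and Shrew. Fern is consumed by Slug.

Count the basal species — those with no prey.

2

Basal species (no prey listed): Fern, Moss.
Count: 2.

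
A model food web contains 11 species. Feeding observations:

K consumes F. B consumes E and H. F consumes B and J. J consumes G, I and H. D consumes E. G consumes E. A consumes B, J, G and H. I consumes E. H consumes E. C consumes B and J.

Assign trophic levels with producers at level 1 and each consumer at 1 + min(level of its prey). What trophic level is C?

E is a producer → level 1.
B eats E → level 2.
C eats B → level 3.
No prey of C is below level 2, so 3 is the minimum.

Trophic level 3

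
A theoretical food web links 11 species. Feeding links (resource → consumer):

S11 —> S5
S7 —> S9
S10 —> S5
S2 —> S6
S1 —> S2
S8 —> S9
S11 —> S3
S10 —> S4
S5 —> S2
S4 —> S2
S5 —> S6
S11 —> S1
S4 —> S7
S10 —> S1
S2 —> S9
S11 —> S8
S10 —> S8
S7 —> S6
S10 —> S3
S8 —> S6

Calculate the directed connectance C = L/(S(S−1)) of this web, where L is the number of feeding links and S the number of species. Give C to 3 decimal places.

C = 0.182

The web has S = 11 species and L = 20 feeding links.
C = L / (S(S−1)) = 20 / 110 = 0.1818 ≈ 0.182.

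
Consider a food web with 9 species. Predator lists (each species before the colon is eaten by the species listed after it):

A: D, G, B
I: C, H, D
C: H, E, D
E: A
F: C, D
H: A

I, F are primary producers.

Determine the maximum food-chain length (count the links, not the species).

One longest chain: I → C → H → A → D.
It has 5 species and 4 links.

4 links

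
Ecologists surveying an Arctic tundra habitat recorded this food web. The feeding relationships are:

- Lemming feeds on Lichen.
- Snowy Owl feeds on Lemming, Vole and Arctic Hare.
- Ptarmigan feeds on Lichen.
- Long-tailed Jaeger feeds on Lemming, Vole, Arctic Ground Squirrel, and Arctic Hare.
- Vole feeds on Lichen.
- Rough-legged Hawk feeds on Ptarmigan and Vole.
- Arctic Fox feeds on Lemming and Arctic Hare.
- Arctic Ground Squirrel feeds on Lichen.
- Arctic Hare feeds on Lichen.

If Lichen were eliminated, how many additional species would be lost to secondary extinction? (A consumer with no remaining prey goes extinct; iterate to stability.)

Remove Lichen.
Round 1: Ptarmigan (all prey gone), Lemming (all prey gone), Arctic Hare (all prey gone), Arctic Ground Squirrel (all prey gone), Vole (all prey gone) → extinct.
Round 2: Rough-legged Hawk (all prey gone), Snowy Owl (all prey gone), Long-tailed Jaeger (all prey gone), Arctic Fox (all prey gone) → extinct.
No further losses. Total secondary extinctions: 9.

9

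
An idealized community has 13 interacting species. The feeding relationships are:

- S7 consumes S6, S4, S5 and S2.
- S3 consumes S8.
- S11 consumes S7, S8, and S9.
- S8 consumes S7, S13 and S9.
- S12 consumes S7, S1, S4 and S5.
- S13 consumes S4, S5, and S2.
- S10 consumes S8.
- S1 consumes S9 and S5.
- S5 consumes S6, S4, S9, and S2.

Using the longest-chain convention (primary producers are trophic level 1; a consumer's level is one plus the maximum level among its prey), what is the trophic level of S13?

Trophic level 3

S4 is a producer → level 1.
S5 eats S4 (level 1); other prey at levels: S9 1, S2 1, S6 1 → level 2.
S13 eats S5 (level 2); other prey at levels: S4 1, S2 1 → level 3.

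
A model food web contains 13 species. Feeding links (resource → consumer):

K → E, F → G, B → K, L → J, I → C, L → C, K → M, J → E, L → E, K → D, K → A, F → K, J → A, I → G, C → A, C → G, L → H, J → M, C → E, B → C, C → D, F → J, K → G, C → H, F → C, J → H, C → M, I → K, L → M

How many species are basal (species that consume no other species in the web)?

4

Basal species (no prey listed): I, F, L, B.
Count: 4.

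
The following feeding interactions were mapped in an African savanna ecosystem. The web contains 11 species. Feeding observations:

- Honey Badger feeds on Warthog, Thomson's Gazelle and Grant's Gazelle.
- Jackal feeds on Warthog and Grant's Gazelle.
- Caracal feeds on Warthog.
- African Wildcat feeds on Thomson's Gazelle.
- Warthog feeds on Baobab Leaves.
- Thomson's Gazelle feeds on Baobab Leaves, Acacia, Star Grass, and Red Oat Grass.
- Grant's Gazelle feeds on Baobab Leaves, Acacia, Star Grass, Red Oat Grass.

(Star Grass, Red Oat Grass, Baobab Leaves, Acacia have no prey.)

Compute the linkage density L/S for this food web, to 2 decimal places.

There are L = 16 links among S = 11 species.
L/S = 16/11 = 1.4545 ≈ 1.45.

L/S = 1.45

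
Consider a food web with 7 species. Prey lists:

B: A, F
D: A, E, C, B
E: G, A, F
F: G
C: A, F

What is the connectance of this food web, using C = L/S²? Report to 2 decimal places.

The web has S = 7 species and L = 12 feeding links.
C = L / S² = 12 / 49 = 0.2449 ≈ 0.24.

C = 0.24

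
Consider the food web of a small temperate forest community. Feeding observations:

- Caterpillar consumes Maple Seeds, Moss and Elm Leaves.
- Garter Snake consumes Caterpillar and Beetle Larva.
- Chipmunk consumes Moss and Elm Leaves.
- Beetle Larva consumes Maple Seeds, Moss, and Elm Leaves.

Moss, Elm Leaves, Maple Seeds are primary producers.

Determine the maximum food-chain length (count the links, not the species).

One longest chain: Moss → Caterpillar → Garter Snake.
It has 3 species and 2 links.

2 links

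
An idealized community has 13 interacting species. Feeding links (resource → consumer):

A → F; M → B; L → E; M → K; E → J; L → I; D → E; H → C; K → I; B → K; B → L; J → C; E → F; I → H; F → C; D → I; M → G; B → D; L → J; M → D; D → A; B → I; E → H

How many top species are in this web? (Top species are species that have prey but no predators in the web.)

2

Top species (has prey, but nothing eats it): G, C.
Count: 2.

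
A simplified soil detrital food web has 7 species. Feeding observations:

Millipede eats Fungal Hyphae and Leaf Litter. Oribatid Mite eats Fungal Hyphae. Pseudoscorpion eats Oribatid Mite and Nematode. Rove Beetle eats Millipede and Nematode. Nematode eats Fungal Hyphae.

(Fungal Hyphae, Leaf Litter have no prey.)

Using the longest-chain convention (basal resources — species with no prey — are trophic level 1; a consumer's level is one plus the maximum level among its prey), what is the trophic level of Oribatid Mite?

Fungal Hyphae has no prey (basal) → level 1.
Oribatid Mite eats Fungal Hyphae → level 2.

Trophic level 2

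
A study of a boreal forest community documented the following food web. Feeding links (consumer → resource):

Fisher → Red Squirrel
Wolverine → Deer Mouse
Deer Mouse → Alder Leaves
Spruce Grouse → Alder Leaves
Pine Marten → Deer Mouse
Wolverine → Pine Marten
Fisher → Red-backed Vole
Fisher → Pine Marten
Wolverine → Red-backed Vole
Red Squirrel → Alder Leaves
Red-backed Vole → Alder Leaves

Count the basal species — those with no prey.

1

Basal species (no prey listed): Alder Leaves.
Count: 1.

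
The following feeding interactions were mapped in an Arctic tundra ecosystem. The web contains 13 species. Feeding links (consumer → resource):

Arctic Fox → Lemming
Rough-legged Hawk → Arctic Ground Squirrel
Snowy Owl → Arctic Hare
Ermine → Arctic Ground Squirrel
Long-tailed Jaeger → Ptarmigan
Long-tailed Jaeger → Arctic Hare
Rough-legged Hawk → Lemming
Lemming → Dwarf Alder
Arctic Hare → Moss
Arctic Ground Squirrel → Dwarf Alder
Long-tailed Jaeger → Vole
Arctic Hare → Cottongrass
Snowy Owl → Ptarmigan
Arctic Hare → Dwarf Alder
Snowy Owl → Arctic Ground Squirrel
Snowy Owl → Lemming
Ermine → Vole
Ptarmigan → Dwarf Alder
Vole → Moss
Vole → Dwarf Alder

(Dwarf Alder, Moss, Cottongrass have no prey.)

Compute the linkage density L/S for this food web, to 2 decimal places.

L/S = 1.54

There are L = 20 links among S = 13 species.
L/S = 20/13 = 1.5385 ≈ 1.54.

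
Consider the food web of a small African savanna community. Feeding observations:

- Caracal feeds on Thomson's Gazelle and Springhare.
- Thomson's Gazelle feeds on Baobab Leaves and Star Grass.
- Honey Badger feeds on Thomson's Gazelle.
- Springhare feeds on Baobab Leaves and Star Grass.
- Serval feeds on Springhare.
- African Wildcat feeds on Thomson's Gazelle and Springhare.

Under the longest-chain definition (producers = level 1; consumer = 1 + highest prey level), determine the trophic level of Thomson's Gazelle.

Trophic level 2

Star Grass is a producer → level 1.
Thomson's Gazelle eats Star Grass (level 1); other prey at levels: Baobab Leaves 1 → level 2.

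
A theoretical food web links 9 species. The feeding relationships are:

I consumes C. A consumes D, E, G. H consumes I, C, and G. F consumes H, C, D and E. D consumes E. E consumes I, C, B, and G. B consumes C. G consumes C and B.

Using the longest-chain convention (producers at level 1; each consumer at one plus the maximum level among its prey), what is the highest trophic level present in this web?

Producers (level 1): C.
C → B → G → E → D → F gives F level 6.
No species has a prey at level 6, so no species reaches level 7.

6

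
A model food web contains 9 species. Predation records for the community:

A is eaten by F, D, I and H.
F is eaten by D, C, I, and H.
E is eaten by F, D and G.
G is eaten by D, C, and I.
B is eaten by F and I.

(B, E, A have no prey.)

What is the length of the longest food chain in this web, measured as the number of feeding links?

2 links

One longest chain: E → G → D.
It has 3 species and 2 links.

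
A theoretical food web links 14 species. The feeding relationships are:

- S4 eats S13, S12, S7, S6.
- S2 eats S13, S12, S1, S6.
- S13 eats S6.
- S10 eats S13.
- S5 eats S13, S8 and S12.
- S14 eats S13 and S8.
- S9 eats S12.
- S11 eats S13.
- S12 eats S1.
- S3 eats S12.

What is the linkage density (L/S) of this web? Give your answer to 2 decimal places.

L/S = 1.36

There are L = 19 links among S = 14 species.
L/S = 19/14 = 1.3571 ≈ 1.36.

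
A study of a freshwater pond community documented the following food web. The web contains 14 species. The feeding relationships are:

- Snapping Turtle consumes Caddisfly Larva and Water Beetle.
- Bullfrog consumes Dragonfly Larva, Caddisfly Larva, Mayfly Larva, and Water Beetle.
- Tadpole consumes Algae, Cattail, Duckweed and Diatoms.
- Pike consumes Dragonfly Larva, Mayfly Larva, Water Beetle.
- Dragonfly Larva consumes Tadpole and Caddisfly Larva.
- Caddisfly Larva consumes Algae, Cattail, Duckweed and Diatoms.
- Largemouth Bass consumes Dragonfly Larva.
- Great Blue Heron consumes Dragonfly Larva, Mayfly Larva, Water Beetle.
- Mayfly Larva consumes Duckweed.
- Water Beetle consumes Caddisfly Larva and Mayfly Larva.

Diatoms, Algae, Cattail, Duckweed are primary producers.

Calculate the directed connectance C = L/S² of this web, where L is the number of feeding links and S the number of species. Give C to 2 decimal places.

The web has S = 14 species and L = 26 feeding links.
C = L / S² = 26 / 196 = 0.1327 ≈ 0.13.

C = 0.13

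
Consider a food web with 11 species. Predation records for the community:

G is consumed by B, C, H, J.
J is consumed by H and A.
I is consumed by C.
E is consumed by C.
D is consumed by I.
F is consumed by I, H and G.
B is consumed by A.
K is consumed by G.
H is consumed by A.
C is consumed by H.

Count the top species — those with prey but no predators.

1

Top species (has prey, but nothing eats it): A.
Count: 1.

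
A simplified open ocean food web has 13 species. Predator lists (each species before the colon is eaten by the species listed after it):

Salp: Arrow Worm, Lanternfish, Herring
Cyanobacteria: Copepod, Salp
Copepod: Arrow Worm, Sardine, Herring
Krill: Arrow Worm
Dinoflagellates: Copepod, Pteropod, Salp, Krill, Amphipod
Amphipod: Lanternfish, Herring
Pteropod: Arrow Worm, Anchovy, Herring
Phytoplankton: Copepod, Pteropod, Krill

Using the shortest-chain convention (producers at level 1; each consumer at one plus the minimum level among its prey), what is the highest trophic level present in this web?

Producers (level 1): Phytoplankton, Dinoflagellates, Cyanobacteria.
Following each consumer down to its lowest-level prey: Phytoplankton → Copepod → Sardine (levels 1 through 3).
All prey of Sardine (Copepod 2) are at level 2 or above, so Sardine is at level 1 + 2 = 3.
Every consumer has at least one prey at level 2 or below, so none exceeds level 3.

3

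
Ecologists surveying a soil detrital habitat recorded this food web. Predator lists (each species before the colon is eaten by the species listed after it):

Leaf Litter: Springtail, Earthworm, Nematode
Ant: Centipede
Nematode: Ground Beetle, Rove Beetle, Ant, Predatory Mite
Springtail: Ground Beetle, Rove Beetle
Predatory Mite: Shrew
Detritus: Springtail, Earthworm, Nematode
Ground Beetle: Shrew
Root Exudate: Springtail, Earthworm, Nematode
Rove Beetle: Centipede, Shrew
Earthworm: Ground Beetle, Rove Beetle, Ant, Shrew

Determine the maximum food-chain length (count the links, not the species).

3 links

One longest chain: Root Exudate → Earthworm → Ant → Centipede.
It has 4 species and 3 links.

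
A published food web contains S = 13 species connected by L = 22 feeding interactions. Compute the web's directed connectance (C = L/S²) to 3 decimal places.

The web has S = 13 species and L = 22 feeding links.
C = L / S² = 22 / 169 = 0.1302 ≈ 0.130.

C = 0.130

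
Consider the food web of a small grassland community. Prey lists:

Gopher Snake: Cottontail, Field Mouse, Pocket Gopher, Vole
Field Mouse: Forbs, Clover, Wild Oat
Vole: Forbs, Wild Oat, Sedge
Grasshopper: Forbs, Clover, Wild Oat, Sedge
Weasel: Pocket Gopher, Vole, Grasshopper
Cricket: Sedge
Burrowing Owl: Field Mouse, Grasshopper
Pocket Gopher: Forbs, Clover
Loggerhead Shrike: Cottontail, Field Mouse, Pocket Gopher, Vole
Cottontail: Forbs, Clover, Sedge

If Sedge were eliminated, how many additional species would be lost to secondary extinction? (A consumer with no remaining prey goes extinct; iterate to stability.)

Remove Sedge.
Round 1: Cricket (all prey gone) → extinct.
No further losses. Total secondary extinctions: 1.

1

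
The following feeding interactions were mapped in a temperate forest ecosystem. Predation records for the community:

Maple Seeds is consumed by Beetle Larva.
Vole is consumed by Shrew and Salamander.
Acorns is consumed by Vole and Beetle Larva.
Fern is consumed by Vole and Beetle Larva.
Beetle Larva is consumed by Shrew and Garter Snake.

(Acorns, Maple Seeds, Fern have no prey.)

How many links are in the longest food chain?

2 links

One longest chain: Acorns → Beetle Larva → Garter Snake.
It has 3 species and 2 links.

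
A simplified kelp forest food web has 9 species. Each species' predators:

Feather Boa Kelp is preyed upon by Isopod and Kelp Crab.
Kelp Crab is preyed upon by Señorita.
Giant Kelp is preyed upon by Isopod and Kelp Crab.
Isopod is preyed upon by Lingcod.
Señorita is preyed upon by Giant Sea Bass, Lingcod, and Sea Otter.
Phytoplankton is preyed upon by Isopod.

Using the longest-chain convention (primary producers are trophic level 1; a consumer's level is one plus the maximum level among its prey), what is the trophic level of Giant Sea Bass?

Trophic level 4

Giant Kelp is a producer → level 1.
Kelp Crab eats Giant Kelp (level 1); other prey at levels: Feather Boa Kelp 1 → level 2.
Señorita eats Kelp Crab → level 3.
Giant Sea Bass eats Señorita → level 4.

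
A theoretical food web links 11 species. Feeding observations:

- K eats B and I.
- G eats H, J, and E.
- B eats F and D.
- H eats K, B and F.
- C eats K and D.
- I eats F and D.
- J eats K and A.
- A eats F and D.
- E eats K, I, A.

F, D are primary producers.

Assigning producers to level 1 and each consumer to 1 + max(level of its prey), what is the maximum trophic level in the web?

Producers (level 1): F, D.
F → I → K → H → G gives G level 5.
No species has a prey at level 5, so no species reaches level 6.

5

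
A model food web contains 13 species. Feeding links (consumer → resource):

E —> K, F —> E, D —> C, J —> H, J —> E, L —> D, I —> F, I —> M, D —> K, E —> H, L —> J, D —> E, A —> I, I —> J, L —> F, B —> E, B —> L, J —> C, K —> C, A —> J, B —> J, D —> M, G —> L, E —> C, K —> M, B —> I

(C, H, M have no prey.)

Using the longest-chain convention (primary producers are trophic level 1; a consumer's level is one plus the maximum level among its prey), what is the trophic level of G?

Trophic level 6

C is a producer → level 1.
K eats C (level 1); other prey at levels: M 1 → level 2.
E eats K (level 2); other prey at levels: C 1, H 1 → level 3.
J eats E (level 3); other prey at levels: C 1, H 1 → level 4.
L eats J (level 4); other prey at levels: D 4, F 4 → level 5.
G eats L → level 6.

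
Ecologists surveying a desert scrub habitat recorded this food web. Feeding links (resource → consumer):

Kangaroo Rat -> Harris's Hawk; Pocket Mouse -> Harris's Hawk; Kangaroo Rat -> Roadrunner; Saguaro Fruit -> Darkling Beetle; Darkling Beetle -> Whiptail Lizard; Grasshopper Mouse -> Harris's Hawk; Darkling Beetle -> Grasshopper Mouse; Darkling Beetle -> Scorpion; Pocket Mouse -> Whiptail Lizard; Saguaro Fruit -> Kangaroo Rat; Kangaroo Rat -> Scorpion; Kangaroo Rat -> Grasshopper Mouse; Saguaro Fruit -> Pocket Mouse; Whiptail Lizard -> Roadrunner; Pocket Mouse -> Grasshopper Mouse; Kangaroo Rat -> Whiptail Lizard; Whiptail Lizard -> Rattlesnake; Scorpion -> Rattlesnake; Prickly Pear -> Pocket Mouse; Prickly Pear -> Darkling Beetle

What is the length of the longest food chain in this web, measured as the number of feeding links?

One longest chain: Prickly Pear → Darkling Beetle → Whiptail Lizard → Roadrunner.
It has 4 species and 3 links.

3 links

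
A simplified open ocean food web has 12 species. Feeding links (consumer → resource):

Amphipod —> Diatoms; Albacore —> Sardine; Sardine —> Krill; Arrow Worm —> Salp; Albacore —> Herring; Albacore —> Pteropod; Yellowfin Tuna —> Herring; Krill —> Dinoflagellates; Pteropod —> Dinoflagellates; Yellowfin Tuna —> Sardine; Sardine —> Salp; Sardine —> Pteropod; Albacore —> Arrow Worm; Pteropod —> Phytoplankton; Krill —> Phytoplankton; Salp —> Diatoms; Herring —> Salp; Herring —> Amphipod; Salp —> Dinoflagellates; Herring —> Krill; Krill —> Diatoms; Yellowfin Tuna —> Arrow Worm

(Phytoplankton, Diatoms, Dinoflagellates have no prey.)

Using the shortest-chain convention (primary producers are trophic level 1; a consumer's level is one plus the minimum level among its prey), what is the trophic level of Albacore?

Phytoplankton is a producer → level 1.
Pteropod eats Phytoplankton → level 2.
Albacore eats Pteropod → level 3.
No prey of Albacore is below level 2, so 3 is the minimum.

Trophic level 3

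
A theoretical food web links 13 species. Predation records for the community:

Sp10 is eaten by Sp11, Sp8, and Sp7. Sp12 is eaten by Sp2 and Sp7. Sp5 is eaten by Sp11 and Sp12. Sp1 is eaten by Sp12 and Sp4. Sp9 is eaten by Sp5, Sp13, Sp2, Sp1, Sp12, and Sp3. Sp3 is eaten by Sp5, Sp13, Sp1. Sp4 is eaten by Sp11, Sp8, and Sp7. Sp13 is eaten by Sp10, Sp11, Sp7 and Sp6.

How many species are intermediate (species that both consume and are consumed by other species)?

7

Intermediate species (has both prey and predators): Sp3, Sp13, Sp5, Sp1, Sp12, Sp4, Sp10.
Count: 7.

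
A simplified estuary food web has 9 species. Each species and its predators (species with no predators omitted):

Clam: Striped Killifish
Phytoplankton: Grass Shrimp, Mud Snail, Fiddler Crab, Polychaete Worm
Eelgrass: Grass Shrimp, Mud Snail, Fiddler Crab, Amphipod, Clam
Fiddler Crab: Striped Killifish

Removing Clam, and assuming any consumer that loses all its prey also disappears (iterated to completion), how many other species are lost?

0

Remove Clam.
Every predator of it retains at least one other prey: Striped Killifish still has Fiddler Crab.
No consumer loses all prey, so no secondary extinctions occur.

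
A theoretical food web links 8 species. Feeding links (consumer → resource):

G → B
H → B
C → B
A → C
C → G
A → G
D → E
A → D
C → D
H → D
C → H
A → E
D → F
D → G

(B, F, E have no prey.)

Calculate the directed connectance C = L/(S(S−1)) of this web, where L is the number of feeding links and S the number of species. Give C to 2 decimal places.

C = 0.25

The web has S = 8 species and L = 14 feeding links.
C = L / (S(S−1)) = 14 / 56 = 0.2500 ≈ 0.25.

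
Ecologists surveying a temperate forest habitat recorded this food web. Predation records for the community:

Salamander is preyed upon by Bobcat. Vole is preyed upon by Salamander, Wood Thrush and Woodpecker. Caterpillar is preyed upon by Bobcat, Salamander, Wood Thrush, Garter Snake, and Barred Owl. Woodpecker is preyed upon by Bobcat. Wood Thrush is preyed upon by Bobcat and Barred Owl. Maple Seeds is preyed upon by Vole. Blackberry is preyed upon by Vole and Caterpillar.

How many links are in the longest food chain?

3 links

One longest chain: Blackberry → Caterpillar → Wood Thrush → Barred Owl.
It has 4 species and 3 links.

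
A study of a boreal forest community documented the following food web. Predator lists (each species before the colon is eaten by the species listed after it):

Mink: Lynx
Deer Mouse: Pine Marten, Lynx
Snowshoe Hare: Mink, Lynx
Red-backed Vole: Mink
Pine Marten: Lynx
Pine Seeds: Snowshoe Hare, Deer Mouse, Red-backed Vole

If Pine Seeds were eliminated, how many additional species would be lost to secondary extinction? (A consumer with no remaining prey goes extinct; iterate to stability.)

Remove Pine Seeds.
Round 1: Snowshoe Hare (all prey gone), Deer Mouse (all prey gone), Red-backed Vole (all prey gone) → extinct.
Round 2: Mink (all prey gone), Pine Marten (all prey gone) → extinct.
Round 3: Lynx (all prey gone) → extinct.
No further losses. Total secondary extinctions: 6.

6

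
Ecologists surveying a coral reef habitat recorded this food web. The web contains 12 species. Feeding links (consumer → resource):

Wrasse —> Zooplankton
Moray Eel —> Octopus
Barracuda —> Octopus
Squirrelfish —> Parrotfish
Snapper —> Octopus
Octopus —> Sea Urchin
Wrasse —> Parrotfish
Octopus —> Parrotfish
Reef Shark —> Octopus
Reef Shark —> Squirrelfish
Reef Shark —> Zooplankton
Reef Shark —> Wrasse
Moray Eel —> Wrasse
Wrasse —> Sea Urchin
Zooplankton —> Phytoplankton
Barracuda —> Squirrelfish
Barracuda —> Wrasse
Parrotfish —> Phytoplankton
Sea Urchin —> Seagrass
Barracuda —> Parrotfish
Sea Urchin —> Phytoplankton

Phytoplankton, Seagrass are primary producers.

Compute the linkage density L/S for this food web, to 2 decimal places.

L/S = 1.75

There are L = 21 links among S = 12 species.
L/S = 21/12 = 1.7500 ≈ 1.75.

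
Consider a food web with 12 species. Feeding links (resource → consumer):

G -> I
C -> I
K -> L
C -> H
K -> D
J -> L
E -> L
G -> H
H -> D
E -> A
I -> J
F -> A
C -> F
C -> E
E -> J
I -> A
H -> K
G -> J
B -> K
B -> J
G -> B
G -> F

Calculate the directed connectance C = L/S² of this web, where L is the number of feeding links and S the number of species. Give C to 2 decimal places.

The web has S = 12 species and L = 22 feeding links.
C = L / S² = 22 / 144 = 0.1528 ≈ 0.15.

C = 0.15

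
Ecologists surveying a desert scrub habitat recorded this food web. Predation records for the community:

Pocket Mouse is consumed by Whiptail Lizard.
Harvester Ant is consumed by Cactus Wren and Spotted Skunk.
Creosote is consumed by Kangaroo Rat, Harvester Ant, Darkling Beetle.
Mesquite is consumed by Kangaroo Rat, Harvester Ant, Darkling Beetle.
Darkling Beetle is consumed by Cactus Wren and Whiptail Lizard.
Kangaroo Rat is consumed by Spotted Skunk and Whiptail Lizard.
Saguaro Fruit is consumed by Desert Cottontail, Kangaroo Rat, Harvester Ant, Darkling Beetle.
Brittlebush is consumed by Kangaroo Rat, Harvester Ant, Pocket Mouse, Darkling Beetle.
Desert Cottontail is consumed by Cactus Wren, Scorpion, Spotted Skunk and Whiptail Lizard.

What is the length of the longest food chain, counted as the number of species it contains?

3 species

One longest chain: Brittlebush → Darkling Beetle → Whiptail Lizard.
It has 3 species and 2 links.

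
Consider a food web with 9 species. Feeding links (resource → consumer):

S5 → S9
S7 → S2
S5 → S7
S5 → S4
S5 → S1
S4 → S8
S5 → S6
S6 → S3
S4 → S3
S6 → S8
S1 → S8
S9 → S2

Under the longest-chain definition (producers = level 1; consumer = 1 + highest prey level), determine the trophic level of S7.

S5 is a producer → level 1.
S7 eats S5 → level 2.

Trophic level 2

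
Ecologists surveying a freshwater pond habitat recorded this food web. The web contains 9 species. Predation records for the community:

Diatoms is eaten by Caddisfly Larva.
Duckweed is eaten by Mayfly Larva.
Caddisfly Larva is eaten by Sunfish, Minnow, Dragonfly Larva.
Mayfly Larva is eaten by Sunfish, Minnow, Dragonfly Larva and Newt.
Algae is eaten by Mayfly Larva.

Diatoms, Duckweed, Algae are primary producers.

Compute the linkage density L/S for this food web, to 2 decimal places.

There are L = 10 links among S = 9 species.
L/S = 10/9 = 1.1111 ≈ 1.11.

L/S = 1.11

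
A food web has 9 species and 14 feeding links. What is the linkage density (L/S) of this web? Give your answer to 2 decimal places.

There are L = 14 links among S = 9 species.
L/S = 14/9 = 1.5556 ≈ 1.56.

L/S = 1.56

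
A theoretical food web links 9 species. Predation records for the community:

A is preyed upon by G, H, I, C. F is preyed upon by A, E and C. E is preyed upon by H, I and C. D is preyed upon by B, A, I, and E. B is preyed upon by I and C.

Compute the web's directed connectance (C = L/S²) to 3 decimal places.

The web has S = 9 species and L = 16 feeding links.
C = L / S² = 16 / 81 = 0.1975 ≈ 0.198.

C = 0.198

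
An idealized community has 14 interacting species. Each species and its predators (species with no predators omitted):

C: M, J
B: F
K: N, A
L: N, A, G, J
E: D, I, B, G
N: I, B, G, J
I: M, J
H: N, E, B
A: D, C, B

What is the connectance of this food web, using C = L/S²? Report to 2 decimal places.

C = 0.13

The web has S = 14 species and L = 25 feeding links.
C = L / S² = 25 / 196 = 0.1276 ≈ 0.13.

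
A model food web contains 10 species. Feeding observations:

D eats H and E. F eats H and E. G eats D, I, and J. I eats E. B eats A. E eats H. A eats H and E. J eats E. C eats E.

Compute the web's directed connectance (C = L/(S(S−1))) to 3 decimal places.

C = 0.156

The web has S = 10 species and L = 14 feeding links.
C = L / (S(S−1)) = 14 / 90 = 0.1556 ≈ 0.156.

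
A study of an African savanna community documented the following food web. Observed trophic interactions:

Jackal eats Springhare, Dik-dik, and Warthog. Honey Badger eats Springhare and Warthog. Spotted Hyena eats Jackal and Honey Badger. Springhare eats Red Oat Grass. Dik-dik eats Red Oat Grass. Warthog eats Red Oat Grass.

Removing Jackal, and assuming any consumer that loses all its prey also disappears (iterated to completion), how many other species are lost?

Remove Jackal.
Every predator of it retains at least one other prey: Spotted Hyena still has Honey Badger.
No consumer loses all prey, so no secondary extinctions occur.

0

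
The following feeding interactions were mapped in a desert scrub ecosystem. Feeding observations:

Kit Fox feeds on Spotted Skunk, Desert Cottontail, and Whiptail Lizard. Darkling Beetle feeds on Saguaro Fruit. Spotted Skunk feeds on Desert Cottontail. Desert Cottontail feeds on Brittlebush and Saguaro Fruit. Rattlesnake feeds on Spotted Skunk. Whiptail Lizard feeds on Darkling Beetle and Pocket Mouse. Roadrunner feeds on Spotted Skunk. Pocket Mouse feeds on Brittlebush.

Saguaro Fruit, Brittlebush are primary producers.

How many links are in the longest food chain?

3 links

One longest chain: Saguaro Fruit → Desert Cottontail → Spotted Skunk → Rattlesnake.
It has 4 species and 3 links.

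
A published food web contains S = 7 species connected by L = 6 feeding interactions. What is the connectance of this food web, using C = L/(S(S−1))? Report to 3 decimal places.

The web has S = 7 species and L = 6 feeding links.
C = L / (S(S−1)) = 6 / 42 = 0.1429 ≈ 0.143.

C = 0.143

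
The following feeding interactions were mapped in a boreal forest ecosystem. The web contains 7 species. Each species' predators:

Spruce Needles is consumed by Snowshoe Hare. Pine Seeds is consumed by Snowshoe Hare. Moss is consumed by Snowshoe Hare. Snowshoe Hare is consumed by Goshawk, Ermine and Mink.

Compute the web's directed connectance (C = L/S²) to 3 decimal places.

The web has S = 7 species and L = 6 feeding links.
C = L / S² = 6 / 49 = 0.1224 ≈ 0.122.

C = 0.122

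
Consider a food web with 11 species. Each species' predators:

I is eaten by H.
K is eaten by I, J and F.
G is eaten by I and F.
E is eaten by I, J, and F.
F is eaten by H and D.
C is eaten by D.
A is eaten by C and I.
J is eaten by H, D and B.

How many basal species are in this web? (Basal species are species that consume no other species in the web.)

4

Basal species (no prey listed): K, E, G, A.
Count: 4.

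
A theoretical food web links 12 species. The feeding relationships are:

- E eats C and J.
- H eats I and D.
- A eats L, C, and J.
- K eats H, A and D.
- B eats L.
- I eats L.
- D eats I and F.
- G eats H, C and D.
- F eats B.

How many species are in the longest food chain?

6 species

One longest chain: L → B → F → D → H → G.
It has 6 species and 5 links.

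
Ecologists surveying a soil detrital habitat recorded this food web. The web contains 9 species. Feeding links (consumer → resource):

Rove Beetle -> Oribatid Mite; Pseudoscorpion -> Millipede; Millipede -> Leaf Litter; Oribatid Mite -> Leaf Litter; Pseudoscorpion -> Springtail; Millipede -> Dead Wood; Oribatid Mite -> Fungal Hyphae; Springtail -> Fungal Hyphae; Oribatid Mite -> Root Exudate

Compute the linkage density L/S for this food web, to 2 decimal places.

There are L = 9 links among S = 9 species.
L/S = 9/9 = 1.0000 ≈ 1.00.

L/S = 1.00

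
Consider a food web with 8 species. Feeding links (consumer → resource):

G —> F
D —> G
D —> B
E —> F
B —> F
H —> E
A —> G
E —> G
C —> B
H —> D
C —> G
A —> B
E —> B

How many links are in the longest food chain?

One longest chain: F → G → E → H.
It has 4 species and 3 links.

3 links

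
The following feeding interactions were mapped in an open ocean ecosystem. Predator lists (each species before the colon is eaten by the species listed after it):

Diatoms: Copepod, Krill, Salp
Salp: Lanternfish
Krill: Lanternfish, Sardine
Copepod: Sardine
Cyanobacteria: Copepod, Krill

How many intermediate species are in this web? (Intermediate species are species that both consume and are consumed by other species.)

3

Intermediate species (has both prey and predators): Copepod, Krill, Salp.
Count: 3.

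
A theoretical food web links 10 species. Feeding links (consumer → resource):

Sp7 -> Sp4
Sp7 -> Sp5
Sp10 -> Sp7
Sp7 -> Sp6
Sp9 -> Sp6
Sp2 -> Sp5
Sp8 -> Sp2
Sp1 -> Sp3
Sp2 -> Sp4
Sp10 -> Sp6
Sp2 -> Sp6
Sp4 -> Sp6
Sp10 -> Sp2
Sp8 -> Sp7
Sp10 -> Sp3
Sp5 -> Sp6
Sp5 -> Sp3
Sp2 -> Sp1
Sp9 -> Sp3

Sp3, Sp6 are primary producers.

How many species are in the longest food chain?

One longest chain: Sp6 → Sp4 → Sp7 → Sp10.
It has 4 species and 3 links.

4 species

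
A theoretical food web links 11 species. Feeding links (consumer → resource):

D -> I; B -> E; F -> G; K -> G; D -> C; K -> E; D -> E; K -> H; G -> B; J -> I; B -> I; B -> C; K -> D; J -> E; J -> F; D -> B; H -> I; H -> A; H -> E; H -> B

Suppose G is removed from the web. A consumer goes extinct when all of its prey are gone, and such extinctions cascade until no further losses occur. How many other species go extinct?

1

Remove G.
Round 1: F (all prey gone) → extinct.
No further losses. Total secondary extinctions: 1.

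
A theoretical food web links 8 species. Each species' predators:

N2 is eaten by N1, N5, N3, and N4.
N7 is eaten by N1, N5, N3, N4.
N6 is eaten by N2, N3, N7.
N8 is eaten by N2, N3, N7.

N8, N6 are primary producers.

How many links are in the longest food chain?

One longest chain: N8 → N7 → N3.
It has 3 species and 2 links.

2 links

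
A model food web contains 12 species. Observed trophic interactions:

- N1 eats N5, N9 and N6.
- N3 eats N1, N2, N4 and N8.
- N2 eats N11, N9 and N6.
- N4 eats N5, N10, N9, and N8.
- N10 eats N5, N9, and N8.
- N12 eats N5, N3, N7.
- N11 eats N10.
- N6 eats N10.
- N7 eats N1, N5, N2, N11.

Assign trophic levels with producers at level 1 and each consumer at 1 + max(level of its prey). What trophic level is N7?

N5 is a producer → level 1.
N10 eats N5 (level 1); other prey at levels: N9 1, N8 1 → level 2.
N6 eats N10 → level 3.
N2 eats N6 (level 3); other prey at levels: N9 1, N11 3 → level 4.
N7 eats N2 (level 4); other prey at levels: N5 1, N11 3, N1 4 → level 5.

Trophic level 5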